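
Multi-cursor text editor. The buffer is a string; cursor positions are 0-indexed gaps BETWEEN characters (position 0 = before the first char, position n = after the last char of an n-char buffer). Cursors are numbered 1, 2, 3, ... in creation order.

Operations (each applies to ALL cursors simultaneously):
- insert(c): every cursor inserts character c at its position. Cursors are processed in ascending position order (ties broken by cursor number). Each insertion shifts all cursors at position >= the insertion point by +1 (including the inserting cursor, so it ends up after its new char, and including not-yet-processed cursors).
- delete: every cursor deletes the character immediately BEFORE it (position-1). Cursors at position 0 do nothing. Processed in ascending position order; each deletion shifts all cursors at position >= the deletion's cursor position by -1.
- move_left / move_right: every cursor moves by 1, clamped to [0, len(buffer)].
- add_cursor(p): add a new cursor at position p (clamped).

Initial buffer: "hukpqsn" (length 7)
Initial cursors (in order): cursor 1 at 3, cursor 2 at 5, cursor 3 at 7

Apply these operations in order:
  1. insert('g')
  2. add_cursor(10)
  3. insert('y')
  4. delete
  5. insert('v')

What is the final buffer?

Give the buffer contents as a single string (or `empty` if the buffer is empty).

Answer: hukgvpqgvsngvv

Derivation:
After op 1 (insert('g')): buffer="hukgpqgsng" (len 10), cursors c1@4 c2@7 c3@10, authorship ...1..2..3
After op 2 (add_cursor(10)): buffer="hukgpqgsng" (len 10), cursors c1@4 c2@7 c3@10 c4@10, authorship ...1..2..3
After op 3 (insert('y')): buffer="hukgypqgysngyy" (len 14), cursors c1@5 c2@9 c3@14 c4@14, authorship ...11..22..334
After op 4 (delete): buffer="hukgpqgsng" (len 10), cursors c1@4 c2@7 c3@10 c4@10, authorship ...1..2..3
After op 5 (insert('v')): buffer="hukgvpqgvsngvv" (len 14), cursors c1@5 c2@9 c3@14 c4@14, authorship ...11..22..334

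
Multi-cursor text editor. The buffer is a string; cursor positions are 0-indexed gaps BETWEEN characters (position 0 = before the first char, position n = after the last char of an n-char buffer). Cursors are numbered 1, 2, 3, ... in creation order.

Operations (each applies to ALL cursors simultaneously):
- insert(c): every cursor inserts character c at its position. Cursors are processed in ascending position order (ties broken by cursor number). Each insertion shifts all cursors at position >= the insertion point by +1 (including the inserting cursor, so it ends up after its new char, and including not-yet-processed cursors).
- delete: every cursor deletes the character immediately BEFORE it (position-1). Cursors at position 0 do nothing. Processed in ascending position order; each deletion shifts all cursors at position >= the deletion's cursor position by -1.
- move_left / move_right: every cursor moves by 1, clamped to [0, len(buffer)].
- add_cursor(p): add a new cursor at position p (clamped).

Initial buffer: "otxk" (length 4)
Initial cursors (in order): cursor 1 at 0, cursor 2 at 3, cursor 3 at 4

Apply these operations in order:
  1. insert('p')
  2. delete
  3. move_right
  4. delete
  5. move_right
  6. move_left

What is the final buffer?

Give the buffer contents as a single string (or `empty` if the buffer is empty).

After op 1 (insert('p')): buffer="potxpkp" (len 7), cursors c1@1 c2@5 c3@7, authorship 1...2.3
After op 2 (delete): buffer="otxk" (len 4), cursors c1@0 c2@3 c3@4, authorship ....
After op 3 (move_right): buffer="otxk" (len 4), cursors c1@1 c2@4 c3@4, authorship ....
After op 4 (delete): buffer="t" (len 1), cursors c1@0 c2@1 c3@1, authorship .
After op 5 (move_right): buffer="t" (len 1), cursors c1@1 c2@1 c3@1, authorship .
After op 6 (move_left): buffer="t" (len 1), cursors c1@0 c2@0 c3@0, authorship .

Answer: t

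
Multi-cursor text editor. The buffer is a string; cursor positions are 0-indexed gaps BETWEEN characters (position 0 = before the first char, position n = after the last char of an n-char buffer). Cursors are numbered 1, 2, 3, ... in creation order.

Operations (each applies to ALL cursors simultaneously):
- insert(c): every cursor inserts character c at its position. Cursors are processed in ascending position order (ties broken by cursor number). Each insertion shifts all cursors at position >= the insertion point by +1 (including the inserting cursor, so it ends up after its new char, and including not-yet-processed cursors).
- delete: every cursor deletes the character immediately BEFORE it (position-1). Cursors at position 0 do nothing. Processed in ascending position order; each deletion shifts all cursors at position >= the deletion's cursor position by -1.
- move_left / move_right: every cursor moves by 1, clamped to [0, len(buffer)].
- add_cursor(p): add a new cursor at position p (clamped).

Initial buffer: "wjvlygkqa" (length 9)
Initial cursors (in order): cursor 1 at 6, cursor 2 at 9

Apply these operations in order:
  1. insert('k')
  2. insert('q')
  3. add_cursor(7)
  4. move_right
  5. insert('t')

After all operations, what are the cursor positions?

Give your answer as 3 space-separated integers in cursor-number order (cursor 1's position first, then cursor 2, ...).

After op 1 (insert('k')): buffer="wjvlygkkqak" (len 11), cursors c1@7 c2@11, authorship ......1...2
After op 2 (insert('q')): buffer="wjvlygkqkqakq" (len 13), cursors c1@8 c2@13, authorship ......11...22
After op 3 (add_cursor(7)): buffer="wjvlygkqkqakq" (len 13), cursors c3@7 c1@8 c2@13, authorship ......11...22
After op 4 (move_right): buffer="wjvlygkqkqakq" (len 13), cursors c3@8 c1@9 c2@13, authorship ......11...22
After op 5 (insert('t')): buffer="wjvlygkqtktqakqt" (len 16), cursors c3@9 c1@11 c2@16, authorship ......113.1..222

Answer: 11 16 9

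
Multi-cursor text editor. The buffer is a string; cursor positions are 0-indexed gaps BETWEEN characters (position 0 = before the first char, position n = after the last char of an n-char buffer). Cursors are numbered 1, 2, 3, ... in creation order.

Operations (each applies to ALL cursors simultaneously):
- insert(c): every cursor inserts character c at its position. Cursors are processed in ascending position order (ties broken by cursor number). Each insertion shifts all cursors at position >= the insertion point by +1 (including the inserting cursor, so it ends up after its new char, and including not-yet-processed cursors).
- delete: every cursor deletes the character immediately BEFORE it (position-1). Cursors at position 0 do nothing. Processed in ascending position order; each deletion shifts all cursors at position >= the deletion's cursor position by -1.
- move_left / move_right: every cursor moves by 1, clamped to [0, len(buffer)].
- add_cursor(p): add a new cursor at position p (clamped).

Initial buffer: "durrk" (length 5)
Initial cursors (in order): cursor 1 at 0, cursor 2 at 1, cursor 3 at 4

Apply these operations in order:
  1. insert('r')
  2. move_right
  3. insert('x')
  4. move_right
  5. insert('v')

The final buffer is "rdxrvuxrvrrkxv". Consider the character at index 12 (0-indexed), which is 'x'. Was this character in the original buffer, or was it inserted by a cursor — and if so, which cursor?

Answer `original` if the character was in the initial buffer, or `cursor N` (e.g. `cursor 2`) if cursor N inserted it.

Answer: cursor 3

Derivation:
After op 1 (insert('r')): buffer="rdrurrrk" (len 8), cursors c1@1 c2@3 c3@7, authorship 1.2...3.
After op 2 (move_right): buffer="rdrurrrk" (len 8), cursors c1@2 c2@4 c3@8, authorship 1.2...3.
After op 3 (insert('x')): buffer="rdxruxrrrkx" (len 11), cursors c1@3 c2@6 c3@11, authorship 1.12.2..3.3
After op 4 (move_right): buffer="rdxruxrrrkx" (len 11), cursors c1@4 c2@7 c3@11, authorship 1.12.2..3.3
After op 5 (insert('v')): buffer="rdxrvuxrvrrkxv" (len 14), cursors c1@5 c2@9 c3@14, authorship 1.121.2.2.3.33
Authorship (.=original, N=cursor N): 1 . 1 2 1 . 2 . 2 . 3 . 3 3
Index 12: author = 3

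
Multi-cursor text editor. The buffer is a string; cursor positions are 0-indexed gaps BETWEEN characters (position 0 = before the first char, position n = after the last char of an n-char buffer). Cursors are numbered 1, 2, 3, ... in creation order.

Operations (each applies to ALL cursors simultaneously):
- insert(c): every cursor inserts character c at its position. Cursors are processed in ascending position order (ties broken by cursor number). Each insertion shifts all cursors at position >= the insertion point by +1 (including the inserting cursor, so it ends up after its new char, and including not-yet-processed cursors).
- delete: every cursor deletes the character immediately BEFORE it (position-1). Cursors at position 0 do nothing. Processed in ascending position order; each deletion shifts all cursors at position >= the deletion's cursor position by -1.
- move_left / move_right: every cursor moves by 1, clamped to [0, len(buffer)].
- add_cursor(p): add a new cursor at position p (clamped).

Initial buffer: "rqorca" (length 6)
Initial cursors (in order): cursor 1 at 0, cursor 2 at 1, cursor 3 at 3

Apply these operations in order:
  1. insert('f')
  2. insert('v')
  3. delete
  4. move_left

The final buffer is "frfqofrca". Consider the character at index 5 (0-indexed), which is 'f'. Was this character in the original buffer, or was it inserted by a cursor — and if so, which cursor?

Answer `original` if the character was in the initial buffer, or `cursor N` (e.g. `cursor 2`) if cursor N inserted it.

After op 1 (insert('f')): buffer="frfqofrca" (len 9), cursors c1@1 c2@3 c3@6, authorship 1.2..3...
After op 2 (insert('v')): buffer="fvrfvqofvrca" (len 12), cursors c1@2 c2@5 c3@9, authorship 11.22..33...
After op 3 (delete): buffer="frfqofrca" (len 9), cursors c1@1 c2@3 c3@6, authorship 1.2..3...
After op 4 (move_left): buffer="frfqofrca" (len 9), cursors c1@0 c2@2 c3@5, authorship 1.2..3...
Authorship (.=original, N=cursor N): 1 . 2 . . 3 . . .
Index 5: author = 3

Answer: cursor 3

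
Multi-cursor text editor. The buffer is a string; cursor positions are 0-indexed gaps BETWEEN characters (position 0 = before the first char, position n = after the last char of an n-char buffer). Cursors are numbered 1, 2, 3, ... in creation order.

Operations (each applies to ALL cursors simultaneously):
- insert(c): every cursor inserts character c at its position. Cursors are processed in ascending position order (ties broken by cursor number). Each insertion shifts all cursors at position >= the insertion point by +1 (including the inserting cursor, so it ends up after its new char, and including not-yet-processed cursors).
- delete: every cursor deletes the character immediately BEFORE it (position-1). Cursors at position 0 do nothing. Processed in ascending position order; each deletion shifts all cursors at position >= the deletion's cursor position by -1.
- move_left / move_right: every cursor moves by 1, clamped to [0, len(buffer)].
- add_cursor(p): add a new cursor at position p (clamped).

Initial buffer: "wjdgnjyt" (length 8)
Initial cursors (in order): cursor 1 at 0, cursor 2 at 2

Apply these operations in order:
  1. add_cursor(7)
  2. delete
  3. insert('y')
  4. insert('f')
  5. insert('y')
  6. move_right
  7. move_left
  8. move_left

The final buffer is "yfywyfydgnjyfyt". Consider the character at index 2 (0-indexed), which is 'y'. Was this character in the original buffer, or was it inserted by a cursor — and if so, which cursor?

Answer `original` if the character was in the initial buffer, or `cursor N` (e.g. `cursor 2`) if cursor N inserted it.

Answer: cursor 1

Derivation:
After op 1 (add_cursor(7)): buffer="wjdgnjyt" (len 8), cursors c1@0 c2@2 c3@7, authorship ........
After op 2 (delete): buffer="wdgnjt" (len 6), cursors c1@0 c2@1 c3@5, authorship ......
After op 3 (insert('y')): buffer="ywydgnjyt" (len 9), cursors c1@1 c2@3 c3@8, authorship 1.2....3.
After op 4 (insert('f')): buffer="yfwyfdgnjyft" (len 12), cursors c1@2 c2@5 c3@11, authorship 11.22....33.
After op 5 (insert('y')): buffer="yfywyfydgnjyfyt" (len 15), cursors c1@3 c2@7 c3@14, authorship 111.222....333.
After op 6 (move_right): buffer="yfywyfydgnjyfyt" (len 15), cursors c1@4 c2@8 c3@15, authorship 111.222....333.
After op 7 (move_left): buffer="yfywyfydgnjyfyt" (len 15), cursors c1@3 c2@7 c3@14, authorship 111.222....333.
After op 8 (move_left): buffer="yfywyfydgnjyfyt" (len 15), cursors c1@2 c2@6 c3@13, authorship 111.222....333.
Authorship (.=original, N=cursor N): 1 1 1 . 2 2 2 . . . . 3 3 3 .
Index 2: author = 1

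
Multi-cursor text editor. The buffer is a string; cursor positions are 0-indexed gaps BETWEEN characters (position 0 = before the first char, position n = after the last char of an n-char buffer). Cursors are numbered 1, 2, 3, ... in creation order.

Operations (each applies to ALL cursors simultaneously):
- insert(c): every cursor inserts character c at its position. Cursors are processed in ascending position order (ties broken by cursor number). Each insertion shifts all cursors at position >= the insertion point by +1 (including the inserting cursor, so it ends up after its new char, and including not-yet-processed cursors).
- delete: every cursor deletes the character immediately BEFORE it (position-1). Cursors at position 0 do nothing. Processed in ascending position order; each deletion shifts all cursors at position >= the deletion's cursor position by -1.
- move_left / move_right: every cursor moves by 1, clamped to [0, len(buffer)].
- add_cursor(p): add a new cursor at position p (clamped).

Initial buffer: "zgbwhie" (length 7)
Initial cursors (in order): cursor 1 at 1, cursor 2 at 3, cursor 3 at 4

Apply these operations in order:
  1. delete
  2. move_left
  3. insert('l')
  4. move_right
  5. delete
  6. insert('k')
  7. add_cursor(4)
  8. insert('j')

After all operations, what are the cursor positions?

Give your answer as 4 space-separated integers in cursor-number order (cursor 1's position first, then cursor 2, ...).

Answer: 8 8 8 8

Derivation:
After op 1 (delete): buffer="ghie" (len 4), cursors c1@0 c2@1 c3@1, authorship ....
After op 2 (move_left): buffer="ghie" (len 4), cursors c1@0 c2@0 c3@0, authorship ....
After op 3 (insert('l')): buffer="lllghie" (len 7), cursors c1@3 c2@3 c3@3, authorship 123....
After op 4 (move_right): buffer="lllghie" (len 7), cursors c1@4 c2@4 c3@4, authorship 123....
After op 5 (delete): buffer="lhie" (len 4), cursors c1@1 c2@1 c3@1, authorship 1...
After op 6 (insert('k')): buffer="lkkkhie" (len 7), cursors c1@4 c2@4 c3@4, authorship 1123...
After op 7 (add_cursor(4)): buffer="lkkkhie" (len 7), cursors c1@4 c2@4 c3@4 c4@4, authorship 1123...
After op 8 (insert('j')): buffer="lkkkjjjjhie" (len 11), cursors c1@8 c2@8 c3@8 c4@8, authorship 11231234...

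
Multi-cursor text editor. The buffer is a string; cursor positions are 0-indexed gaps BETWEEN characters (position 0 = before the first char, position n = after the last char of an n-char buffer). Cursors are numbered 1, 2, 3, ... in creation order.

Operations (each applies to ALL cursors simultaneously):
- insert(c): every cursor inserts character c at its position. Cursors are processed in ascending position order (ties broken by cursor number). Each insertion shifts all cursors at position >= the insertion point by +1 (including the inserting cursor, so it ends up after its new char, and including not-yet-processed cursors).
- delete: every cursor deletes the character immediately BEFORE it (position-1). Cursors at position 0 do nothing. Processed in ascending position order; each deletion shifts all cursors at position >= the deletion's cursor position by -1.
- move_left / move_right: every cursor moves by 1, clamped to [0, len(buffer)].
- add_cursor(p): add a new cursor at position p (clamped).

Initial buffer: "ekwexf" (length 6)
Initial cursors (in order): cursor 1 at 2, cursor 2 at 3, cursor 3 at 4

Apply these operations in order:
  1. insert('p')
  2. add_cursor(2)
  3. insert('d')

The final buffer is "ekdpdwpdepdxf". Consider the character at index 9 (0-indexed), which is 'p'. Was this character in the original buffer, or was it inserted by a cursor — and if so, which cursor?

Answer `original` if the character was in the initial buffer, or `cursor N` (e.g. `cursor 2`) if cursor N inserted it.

Answer: cursor 3

Derivation:
After op 1 (insert('p')): buffer="ekpwpepxf" (len 9), cursors c1@3 c2@5 c3@7, authorship ..1.2.3..
After op 2 (add_cursor(2)): buffer="ekpwpepxf" (len 9), cursors c4@2 c1@3 c2@5 c3@7, authorship ..1.2.3..
After op 3 (insert('d')): buffer="ekdpdwpdepdxf" (len 13), cursors c4@3 c1@5 c2@8 c3@11, authorship ..411.22.33..
Authorship (.=original, N=cursor N): . . 4 1 1 . 2 2 . 3 3 . .
Index 9: author = 3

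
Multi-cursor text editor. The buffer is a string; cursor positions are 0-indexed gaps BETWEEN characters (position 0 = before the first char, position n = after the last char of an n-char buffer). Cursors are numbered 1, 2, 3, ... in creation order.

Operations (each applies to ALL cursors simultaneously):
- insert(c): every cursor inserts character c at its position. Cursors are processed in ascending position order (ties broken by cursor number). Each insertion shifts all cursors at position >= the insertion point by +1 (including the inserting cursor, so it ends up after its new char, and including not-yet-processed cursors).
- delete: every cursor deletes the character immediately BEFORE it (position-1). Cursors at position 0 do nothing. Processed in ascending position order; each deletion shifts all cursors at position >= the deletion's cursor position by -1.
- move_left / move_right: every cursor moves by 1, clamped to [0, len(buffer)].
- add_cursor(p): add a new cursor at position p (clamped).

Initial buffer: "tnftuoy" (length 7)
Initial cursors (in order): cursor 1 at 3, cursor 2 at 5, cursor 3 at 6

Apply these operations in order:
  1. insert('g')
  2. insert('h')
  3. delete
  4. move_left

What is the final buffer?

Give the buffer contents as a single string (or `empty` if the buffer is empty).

Answer: tnfgtugogy

Derivation:
After op 1 (insert('g')): buffer="tnfgtugogy" (len 10), cursors c1@4 c2@7 c3@9, authorship ...1..2.3.
After op 2 (insert('h')): buffer="tnfghtughoghy" (len 13), cursors c1@5 c2@9 c3@12, authorship ...11..22.33.
After op 3 (delete): buffer="tnfgtugogy" (len 10), cursors c1@4 c2@7 c3@9, authorship ...1..2.3.
After op 4 (move_left): buffer="tnfgtugogy" (len 10), cursors c1@3 c2@6 c3@8, authorship ...1..2.3.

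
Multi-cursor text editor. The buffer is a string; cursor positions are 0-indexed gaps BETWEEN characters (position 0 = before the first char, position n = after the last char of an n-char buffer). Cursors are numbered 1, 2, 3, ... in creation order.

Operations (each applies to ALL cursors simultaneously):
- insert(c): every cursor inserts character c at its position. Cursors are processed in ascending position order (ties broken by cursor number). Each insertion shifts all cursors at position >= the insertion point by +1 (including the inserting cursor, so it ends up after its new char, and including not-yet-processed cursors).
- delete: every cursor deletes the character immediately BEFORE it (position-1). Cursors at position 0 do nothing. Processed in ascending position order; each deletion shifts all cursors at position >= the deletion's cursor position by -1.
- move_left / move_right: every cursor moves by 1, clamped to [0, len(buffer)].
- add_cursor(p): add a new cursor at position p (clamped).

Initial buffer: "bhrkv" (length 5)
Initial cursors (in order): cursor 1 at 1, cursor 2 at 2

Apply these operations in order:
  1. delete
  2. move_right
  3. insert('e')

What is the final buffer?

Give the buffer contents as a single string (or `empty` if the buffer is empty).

After op 1 (delete): buffer="rkv" (len 3), cursors c1@0 c2@0, authorship ...
After op 2 (move_right): buffer="rkv" (len 3), cursors c1@1 c2@1, authorship ...
After op 3 (insert('e')): buffer="reekv" (len 5), cursors c1@3 c2@3, authorship .12..

Answer: reekv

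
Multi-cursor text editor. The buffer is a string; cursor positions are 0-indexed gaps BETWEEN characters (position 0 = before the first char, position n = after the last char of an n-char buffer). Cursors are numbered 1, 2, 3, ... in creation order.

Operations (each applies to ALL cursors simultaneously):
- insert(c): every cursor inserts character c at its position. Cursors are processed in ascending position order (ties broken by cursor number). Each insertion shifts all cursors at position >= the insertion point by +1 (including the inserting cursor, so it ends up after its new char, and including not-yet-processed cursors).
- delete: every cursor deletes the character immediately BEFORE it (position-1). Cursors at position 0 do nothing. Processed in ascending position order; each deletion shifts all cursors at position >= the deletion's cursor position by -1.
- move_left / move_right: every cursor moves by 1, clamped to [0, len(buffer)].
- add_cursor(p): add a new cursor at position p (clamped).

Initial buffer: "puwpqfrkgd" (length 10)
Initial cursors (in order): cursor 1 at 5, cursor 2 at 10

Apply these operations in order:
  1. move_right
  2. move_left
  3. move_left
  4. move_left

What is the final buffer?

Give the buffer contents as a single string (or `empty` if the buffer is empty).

Answer: puwpqfrkgd

Derivation:
After op 1 (move_right): buffer="puwpqfrkgd" (len 10), cursors c1@6 c2@10, authorship ..........
After op 2 (move_left): buffer="puwpqfrkgd" (len 10), cursors c1@5 c2@9, authorship ..........
After op 3 (move_left): buffer="puwpqfrkgd" (len 10), cursors c1@4 c2@8, authorship ..........
After op 4 (move_left): buffer="puwpqfrkgd" (len 10), cursors c1@3 c2@7, authorship ..........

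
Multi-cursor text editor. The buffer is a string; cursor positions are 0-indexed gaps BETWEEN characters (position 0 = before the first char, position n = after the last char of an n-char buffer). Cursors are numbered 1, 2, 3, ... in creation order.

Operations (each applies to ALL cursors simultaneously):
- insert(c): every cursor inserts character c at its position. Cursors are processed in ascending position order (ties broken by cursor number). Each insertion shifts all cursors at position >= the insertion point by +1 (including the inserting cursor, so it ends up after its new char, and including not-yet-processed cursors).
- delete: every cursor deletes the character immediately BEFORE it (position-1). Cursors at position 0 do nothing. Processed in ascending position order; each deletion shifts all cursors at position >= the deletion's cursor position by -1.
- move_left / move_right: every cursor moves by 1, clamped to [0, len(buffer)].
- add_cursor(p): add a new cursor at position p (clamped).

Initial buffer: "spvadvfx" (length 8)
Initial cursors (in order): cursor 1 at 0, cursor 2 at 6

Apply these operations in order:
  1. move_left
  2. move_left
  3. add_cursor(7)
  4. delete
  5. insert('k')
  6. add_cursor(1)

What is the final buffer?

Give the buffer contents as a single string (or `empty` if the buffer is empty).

After op 1 (move_left): buffer="spvadvfx" (len 8), cursors c1@0 c2@5, authorship ........
After op 2 (move_left): buffer="spvadvfx" (len 8), cursors c1@0 c2@4, authorship ........
After op 3 (add_cursor(7)): buffer="spvadvfx" (len 8), cursors c1@0 c2@4 c3@7, authorship ........
After op 4 (delete): buffer="spvdvx" (len 6), cursors c1@0 c2@3 c3@5, authorship ......
After op 5 (insert('k')): buffer="kspvkdvkx" (len 9), cursors c1@1 c2@5 c3@8, authorship 1...2..3.
After op 6 (add_cursor(1)): buffer="kspvkdvkx" (len 9), cursors c1@1 c4@1 c2@5 c3@8, authorship 1...2..3.

Answer: kspvkdvkx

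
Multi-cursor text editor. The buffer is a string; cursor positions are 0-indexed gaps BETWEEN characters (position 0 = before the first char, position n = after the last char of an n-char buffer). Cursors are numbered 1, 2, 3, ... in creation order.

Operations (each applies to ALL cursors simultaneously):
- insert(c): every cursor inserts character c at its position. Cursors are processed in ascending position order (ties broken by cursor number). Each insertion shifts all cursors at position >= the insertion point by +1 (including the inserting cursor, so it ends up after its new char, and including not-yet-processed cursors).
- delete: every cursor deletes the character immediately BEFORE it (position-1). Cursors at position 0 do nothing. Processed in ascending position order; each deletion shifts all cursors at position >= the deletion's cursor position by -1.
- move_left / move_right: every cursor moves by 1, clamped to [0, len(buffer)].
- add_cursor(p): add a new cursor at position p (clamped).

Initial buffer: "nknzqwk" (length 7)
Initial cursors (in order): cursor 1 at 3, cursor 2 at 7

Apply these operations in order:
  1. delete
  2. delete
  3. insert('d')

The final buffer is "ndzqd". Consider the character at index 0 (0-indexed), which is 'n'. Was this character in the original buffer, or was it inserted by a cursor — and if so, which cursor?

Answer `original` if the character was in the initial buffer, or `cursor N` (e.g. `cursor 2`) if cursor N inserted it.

After op 1 (delete): buffer="nkzqw" (len 5), cursors c1@2 c2@5, authorship .....
After op 2 (delete): buffer="nzq" (len 3), cursors c1@1 c2@3, authorship ...
After op 3 (insert('d')): buffer="ndzqd" (len 5), cursors c1@2 c2@5, authorship .1..2
Authorship (.=original, N=cursor N): . 1 . . 2
Index 0: author = original

Answer: original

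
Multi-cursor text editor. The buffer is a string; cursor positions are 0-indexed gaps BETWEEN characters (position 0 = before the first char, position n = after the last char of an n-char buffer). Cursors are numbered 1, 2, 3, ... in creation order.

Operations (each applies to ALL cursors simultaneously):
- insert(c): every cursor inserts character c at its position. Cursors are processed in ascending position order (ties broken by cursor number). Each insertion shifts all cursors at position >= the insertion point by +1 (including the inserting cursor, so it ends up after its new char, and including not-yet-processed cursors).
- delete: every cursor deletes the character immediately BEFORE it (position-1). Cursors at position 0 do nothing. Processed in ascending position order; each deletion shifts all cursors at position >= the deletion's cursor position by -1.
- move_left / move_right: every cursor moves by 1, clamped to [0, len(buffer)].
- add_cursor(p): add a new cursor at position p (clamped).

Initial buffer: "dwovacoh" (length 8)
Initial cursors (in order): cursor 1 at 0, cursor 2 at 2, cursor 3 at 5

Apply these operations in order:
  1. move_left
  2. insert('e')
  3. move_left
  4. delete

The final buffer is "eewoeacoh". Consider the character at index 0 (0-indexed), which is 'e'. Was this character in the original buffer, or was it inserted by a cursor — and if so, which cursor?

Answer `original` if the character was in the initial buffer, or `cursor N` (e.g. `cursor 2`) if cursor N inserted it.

After op 1 (move_left): buffer="dwovacoh" (len 8), cursors c1@0 c2@1 c3@4, authorship ........
After op 2 (insert('e')): buffer="edewoveacoh" (len 11), cursors c1@1 c2@3 c3@7, authorship 1.2...3....
After op 3 (move_left): buffer="edewoveacoh" (len 11), cursors c1@0 c2@2 c3@6, authorship 1.2...3....
After op 4 (delete): buffer="eewoeacoh" (len 9), cursors c1@0 c2@1 c3@4, authorship 12..3....
Authorship (.=original, N=cursor N): 1 2 . . 3 . . . .
Index 0: author = 1

Answer: cursor 1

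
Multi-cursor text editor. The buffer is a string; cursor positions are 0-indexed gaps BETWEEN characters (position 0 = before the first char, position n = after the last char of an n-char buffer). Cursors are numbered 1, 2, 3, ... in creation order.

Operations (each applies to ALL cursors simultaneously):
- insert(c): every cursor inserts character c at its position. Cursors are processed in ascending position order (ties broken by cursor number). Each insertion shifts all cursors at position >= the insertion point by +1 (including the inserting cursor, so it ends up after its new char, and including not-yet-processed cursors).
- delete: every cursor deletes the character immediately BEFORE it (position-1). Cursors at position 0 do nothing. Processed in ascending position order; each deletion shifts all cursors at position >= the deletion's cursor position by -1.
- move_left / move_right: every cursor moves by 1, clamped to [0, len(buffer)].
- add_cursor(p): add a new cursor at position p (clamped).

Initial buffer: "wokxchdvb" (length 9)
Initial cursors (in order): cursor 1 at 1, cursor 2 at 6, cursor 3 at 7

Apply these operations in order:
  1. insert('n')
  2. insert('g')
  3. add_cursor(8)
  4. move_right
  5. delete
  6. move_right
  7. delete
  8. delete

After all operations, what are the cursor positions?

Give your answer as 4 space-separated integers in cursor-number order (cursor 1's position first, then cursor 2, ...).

After op 1 (insert('n')): buffer="wnokxchndnvb" (len 12), cursors c1@2 c2@8 c3@10, authorship .1.....2.3..
After op 2 (insert('g')): buffer="wngokxchngdngvb" (len 15), cursors c1@3 c2@10 c3@13, authorship .11.....22.33..
After op 3 (add_cursor(8)): buffer="wngokxchngdngvb" (len 15), cursors c1@3 c4@8 c2@10 c3@13, authorship .11.....22.33..
After op 4 (move_right): buffer="wngokxchngdngvb" (len 15), cursors c1@4 c4@9 c2@11 c3@14, authorship .11.....22.33..
After op 5 (delete): buffer="wngkxchgngb" (len 11), cursors c1@3 c4@7 c2@8 c3@10, authorship .11....233.
After op 6 (move_right): buffer="wngkxchgngb" (len 11), cursors c1@4 c4@8 c2@9 c3@11, authorship .11....233.
After op 7 (delete): buffer="wngxchg" (len 7), cursors c1@3 c2@6 c4@6 c3@7, authorship .11...3
After op 8 (delete): buffer="wnx" (len 3), cursors c1@2 c2@3 c3@3 c4@3, authorship .1.

Answer: 2 3 3 3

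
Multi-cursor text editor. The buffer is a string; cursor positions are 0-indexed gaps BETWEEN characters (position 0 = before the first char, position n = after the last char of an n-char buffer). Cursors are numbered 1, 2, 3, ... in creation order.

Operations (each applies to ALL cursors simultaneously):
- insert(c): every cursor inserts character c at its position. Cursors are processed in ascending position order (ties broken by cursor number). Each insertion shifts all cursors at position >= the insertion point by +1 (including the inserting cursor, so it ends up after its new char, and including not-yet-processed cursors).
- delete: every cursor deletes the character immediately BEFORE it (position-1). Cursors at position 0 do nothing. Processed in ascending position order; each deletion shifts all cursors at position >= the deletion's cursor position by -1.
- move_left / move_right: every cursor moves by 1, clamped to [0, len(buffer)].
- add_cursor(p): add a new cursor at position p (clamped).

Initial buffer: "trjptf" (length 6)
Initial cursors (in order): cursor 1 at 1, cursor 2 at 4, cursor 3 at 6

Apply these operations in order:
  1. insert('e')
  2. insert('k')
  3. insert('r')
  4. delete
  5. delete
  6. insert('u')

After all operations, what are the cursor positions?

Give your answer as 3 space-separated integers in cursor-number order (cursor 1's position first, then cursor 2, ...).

Answer: 3 8 12

Derivation:
After op 1 (insert('e')): buffer="terjpetfe" (len 9), cursors c1@2 c2@6 c3@9, authorship .1...2..3
After op 2 (insert('k')): buffer="tekrjpektfek" (len 12), cursors c1@3 c2@8 c3@12, authorship .11...22..33
After op 3 (insert('r')): buffer="tekrrjpekrtfekr" (len 15), cursors c1@4 c2@10 c3@15, authorship .111...222..333
After op 4 (delete): buffer="tekrjpektfek" (len 12), cursors c1@3 c2@8 c3@12, authorship .11...22..33
After op 5 (delete): buffer="terjpetfe" (len 9), cursors c1@2 c2@6 c3@9, authorship .1...2..3
After op 6 (insert('u')): buffer="teurjpeutfeu" (len 12), cursors c1@3 c2@8 c3@12, authorship .11...22..33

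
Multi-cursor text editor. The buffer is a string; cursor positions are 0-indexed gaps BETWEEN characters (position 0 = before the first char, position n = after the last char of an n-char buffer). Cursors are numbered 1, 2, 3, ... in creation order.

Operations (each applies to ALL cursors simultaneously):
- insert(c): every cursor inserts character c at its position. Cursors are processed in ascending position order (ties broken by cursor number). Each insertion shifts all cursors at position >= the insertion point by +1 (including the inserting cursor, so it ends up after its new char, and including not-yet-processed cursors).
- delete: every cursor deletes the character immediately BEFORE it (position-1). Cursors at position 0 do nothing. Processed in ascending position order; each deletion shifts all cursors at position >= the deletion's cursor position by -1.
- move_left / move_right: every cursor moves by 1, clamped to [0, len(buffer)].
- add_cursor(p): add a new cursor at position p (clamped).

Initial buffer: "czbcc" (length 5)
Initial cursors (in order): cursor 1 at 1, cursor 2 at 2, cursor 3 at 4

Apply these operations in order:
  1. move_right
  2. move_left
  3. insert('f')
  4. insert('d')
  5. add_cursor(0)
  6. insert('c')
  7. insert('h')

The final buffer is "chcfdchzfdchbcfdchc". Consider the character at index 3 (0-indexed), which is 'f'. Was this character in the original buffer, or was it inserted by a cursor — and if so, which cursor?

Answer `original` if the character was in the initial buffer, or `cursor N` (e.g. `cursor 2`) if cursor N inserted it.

After op 1 (move_right): buffer="czbcc" (len 5), cursors c1@2 c2@3 c3@5, authorship .....
After op 2 (move_left): buffer="czbcc" (len 5), cursors c1@1 c2@2 c3@4, authorship .....
After op 3 (insert('f')): buffer="cfzfbcfc" (len 8), cursors c1@2 c2@4 c3@7, authorship .1.2..3.
After op 4 (insert('d')): buffer="cfdzfdbcfdc" (len 11), cursors c1@3 c2@6 c3@10, authorship .11.22..33.
After op 5 (add_cursor(0)): buffer="cfdzfdbcfdc" (len 11), cursors c4@0 c1@3 c2@6 c3@10, authorship .11.22..33.
After op 6 (insert('c')): buffer="ccfdczfdcbcfdcc" (len 15), cursors c4@1 c1@5 c2@9 c3@14, authorship 4.111.222..333.
After op 7 (insert('h')): buffer="chcfdchzfdchbcfdchc" (len 19), cursors c4@2 c1@7 c2@12 c3@18, authorship 44.1111.2222..3333.
Authorship (.=original, N=cursor N): 4 4 . 1 1 1 1 . 2 2 2 2 . . 3 3 3 3 .
Index 3: author = 1

Answer: cursor 1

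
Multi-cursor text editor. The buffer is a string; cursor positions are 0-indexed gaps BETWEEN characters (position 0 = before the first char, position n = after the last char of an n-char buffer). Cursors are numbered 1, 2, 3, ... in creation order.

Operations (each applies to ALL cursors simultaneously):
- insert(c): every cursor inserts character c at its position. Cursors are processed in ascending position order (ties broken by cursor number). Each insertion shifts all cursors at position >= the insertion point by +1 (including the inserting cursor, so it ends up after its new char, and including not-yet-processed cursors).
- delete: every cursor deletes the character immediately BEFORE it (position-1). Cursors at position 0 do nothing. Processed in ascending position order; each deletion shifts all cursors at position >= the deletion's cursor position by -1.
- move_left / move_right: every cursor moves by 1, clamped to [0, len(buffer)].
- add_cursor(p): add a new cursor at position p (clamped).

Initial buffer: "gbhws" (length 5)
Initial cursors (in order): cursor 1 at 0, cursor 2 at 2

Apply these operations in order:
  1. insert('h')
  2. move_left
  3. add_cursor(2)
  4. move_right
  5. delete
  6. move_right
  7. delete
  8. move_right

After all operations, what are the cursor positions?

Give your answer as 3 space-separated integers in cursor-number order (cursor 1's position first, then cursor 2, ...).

Answer: 1 1 1

Derivation:
After op 1 (insert('h')): buffer="hgbhhws" (len 7), cursors c1@1 c2@4, authorship 1..2...
After op 2 (move_left): buffer="hgbhhws" (len 7), cursors c1@0 c2@3, authorship 1..2...
After op 3 (add_cursor(2)): buffer="hgbhhws" (len 7), cursors c1@0 c3@2 c2@3, authorship 1..2...
After op 4 (move_right): buffer="hgbhhws" (len 7), cursors c1@1 c3@3 c2@4, authorship 1..2...
After op 5 (delete): buffer="ghws" (len 4), cursors c1@0 c2@1 c3@1, authorship ....
After op 6 (move_right): buffer="ghws" (len 4), cursors c1@1 c2@2 c3@2, authorship ....
After op 7 (delete): buffer="ws" (len 2), cursors c1@0 c2@0 c3@0, authorship ..
After op 8 (move_right): buffer="ws" (len 2), cursors c1@1 c2@1 c3@1, authorship ..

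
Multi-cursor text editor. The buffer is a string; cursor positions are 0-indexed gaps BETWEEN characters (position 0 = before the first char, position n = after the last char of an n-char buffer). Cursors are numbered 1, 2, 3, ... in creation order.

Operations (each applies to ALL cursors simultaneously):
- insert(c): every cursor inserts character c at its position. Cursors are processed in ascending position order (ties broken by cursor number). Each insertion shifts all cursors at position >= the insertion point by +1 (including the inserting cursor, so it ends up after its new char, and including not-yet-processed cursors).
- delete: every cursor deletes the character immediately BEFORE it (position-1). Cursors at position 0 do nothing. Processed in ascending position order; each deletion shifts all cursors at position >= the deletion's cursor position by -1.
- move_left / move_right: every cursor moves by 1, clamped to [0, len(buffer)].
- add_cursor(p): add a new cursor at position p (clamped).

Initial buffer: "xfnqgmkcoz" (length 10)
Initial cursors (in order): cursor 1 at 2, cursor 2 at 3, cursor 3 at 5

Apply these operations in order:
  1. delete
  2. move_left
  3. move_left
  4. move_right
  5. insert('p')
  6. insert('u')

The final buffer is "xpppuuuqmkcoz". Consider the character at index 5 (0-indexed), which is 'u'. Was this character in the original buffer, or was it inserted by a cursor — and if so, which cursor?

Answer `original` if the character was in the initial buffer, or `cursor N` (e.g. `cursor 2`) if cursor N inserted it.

Answer: cursor 2

Derivation:
After op 1 (delete): buffer="xqmkcoz" (len 7), cursors c1@1 c2@1 c3@2, authorship .......
After op 2 (move_left): buffer="xqmkcoz" (len 7), cursors c1@0 c2@0 c3@1, authorship .......
After op 3 (move_left): buffer="xqmkcoz" (len 7), cursors c1@0 c2@0 c3@0, authorship .......
After op 4 (move_right): buffer="xqmkcoz" (len 7), cursors c1@1 c2@1 c3@1, authorship .......
After op 5 (insert('p')): buffer="xpppqmkcoz" (len 10), cursors c1@4 c2@4 c3@4, authorship .123......
After op 6 (insert('u')): buffer="xpppuuuqmkcoz" (len 13), cursors c1@7 c2@7 c3@7, authorship .123123......
Authorship (.=original, N=cursor N): . 1 2 3 1 2 3 . . . . . .
Index 5: author = 2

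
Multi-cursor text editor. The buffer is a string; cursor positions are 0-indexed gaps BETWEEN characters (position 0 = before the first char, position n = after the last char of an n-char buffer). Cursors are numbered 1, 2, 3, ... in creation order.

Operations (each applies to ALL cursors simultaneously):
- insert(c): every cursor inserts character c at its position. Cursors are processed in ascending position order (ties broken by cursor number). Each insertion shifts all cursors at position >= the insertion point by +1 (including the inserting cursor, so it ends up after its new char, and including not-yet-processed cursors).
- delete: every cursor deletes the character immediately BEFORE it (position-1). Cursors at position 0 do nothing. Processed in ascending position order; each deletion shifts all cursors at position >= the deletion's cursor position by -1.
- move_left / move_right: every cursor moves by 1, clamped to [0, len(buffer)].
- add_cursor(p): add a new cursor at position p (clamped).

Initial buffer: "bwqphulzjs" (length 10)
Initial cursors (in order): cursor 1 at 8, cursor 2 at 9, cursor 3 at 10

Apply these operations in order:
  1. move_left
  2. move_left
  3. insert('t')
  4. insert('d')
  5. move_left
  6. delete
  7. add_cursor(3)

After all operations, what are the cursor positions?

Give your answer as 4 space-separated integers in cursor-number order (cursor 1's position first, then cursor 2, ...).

Answer: 6 8 10 3

Derivation:
After op 1 (move_left): buffer="bwqphulzjs" (len 10), cursors c1@7 c2@8 c3@9, authorship ..........
After op 2 (move_left): buffer="bwqphulzjs" (len 10), cursors c1@6 c2@7 c3@8, authorship ..........
After op 3 (insert('t')): buffer="bwqphutltztjs" (len 13), cursors c1@7 c2@9 c3@11, authorship ......1.2.3..
After op 4 (insert('d')): buffer="bwqphutdltdztdjs" (len 16), cursors c1@8 c2@11 c3@14, authorship ......11.22.33..
After op 5 (move_left): buffer="bwqphutdltdztdjs" (len 16), cursors c1@7 c2@10 c3@13, authorship ......11.22.33..
After op 6 (delete): buffer="bwqphudldzdjs" (len 13), cursors c1@6 c2@8 c3@10, authorship ......1.2.3..
After op 7 (add_cursor(3)): buffer="bwqphudldzdjs" (len 13), cursors c4@3 c1@6 c2@8 c3@10, authorship ......1.2.3..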